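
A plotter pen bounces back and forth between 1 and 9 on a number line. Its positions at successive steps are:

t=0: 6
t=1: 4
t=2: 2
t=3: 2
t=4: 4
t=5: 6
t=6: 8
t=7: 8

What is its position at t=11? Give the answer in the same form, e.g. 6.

2

The value travels 2 per step and bounces off the walls at 1 and 9.
  step 8: 8 → 6
  step 9: 6 → 4
  step 10: 4 → 2
  step 11: 2 → 2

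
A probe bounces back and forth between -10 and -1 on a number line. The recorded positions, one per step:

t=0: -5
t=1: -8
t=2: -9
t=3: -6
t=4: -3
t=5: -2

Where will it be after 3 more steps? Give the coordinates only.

The value reflects between -10 and -1, moving 3 per step.
  step 6: -2 → -5
  step 7: -5 → -8
  step 8: -8 → -9

-9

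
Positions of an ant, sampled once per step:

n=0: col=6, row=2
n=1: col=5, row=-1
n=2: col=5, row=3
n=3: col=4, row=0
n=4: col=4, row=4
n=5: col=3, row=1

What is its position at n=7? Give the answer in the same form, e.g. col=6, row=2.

col=2, row=2

Differencing gives (-1, -3), (+0, +4), (-1, -3), (+0, +4), (-1, -3). This is the pattern (-1, -3), (+0, +4) repeated.
step 6: apply (+0, +4) → col=3, row=5
step 7: apply (-1, -3) → col=2, row=2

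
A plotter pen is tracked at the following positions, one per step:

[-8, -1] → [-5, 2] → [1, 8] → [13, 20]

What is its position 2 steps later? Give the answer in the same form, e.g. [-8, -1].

[85, 92]

Consecutive displacements [+3, +3], [+6, +6], [+12, +12] scale by a factor of 2 each step.
step 4: [13, 20] + [+24, +24] → [37, 44]
step 5: [37, 44] + [+48, +48] → [85, 92]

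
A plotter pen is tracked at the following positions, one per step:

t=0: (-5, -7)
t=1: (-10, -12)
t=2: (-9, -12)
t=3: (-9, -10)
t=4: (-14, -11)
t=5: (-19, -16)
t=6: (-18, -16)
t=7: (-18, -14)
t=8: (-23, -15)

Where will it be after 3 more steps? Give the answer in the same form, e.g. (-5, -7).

Step-to-step displacements: (-5, -5), (+1, +0), (+0, +2), (-5, -1), (-5, -5), (+1, +0), (+0, +2), (-5, -1) — a repeating cycle of length 4.
step 9: apply (-5, -5) → (-28, -20)
step 10: apply (+1, +0) → (-27, -20)
step 11: apply (+0, +2) → (-27, -18)

(-27, -18)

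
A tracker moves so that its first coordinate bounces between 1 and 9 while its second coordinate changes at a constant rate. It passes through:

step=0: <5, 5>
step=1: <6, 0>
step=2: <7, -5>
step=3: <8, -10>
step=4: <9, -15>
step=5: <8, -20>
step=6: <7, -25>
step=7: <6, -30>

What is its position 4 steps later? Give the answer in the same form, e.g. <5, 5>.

The first coordinate reflects between 1 and 9, moving 1 per step.
  step 8: 6 → 5
  step 9: 5 → 4
  step 10: 4 → 3
  step 11: 3 → 2
The second coordinate changes by -5 each step: at step 11 it is -50.

<2, -50>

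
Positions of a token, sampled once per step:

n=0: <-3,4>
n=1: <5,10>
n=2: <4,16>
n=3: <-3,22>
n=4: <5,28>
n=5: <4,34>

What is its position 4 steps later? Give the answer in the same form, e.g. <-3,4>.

The first coordinate repeats the cycle [-3, 5, 4] with period 3; step 9 mod 3 = 0, giving -3.
The second coordinate changes by +6 each step, so at step 9 it is 4 + 9·(6) = 58.

<-3,58>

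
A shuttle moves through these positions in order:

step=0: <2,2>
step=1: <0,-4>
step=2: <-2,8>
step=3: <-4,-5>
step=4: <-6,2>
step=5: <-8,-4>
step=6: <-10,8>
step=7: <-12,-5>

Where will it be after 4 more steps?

The first coordinate changes by -2 each step, so at step 11 it is 2 + 11·(-2) = -20.
The second coordinate repeats the cycle [2, -4, 8, -5] with period 4; step 11 mod 4 = 3, giving -5.

<-20,-5>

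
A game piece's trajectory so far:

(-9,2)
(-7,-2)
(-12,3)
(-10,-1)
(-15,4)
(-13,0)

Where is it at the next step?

Step-to-step displacements: (+2,-4), (-5,+5), (+2,-4), (-5,+5), (+2,-4) — a repeating cycle of length 2.
step 6: apply (-5,+5) → (-18,5)

(-18,5)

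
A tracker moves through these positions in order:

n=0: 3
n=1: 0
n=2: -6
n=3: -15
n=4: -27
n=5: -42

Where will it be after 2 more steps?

-81

First differences are -3, -6, -9, -12, -15; their common second difference is -3 (constant acceleration).
step 6: -42 − 18 → -60
step 7: -60 − 21 → -81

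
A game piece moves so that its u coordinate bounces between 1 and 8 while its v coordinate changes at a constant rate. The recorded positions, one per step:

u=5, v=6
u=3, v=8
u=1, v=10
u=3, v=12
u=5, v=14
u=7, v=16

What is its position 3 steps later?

The u coordinate reflects between 1 and 8, moving 2 per step.
  step 6: 7 → 7
  step 7: 7 → 5
  step 8: 5 → 3
The v coordinate changes by +2 each step: at step 8 it is 22.

u=3, v=22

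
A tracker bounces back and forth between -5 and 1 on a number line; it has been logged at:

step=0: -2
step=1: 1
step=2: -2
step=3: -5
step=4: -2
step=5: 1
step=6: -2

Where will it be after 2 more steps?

The value reflects between -5 and 1, moving 3 per step.
  step 7: -2 → -5
  step 8: -5 → -2

-2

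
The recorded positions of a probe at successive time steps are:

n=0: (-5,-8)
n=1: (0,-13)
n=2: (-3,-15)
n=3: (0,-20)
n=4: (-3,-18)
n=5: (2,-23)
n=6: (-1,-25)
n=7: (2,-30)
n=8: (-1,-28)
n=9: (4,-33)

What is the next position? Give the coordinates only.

Differencing gives (+5,-5), (-3,-2), (+3,-5), (-3,+2), (+5,-5), (-3,-2), (+3,-5), (-3,+2), (+5,-5). This is the pattern (+5,-5), (-3,-2), (+3,-5), (-3,+2) repeated.
step 10: apply (-3,-2) → (1,-35)

(1,-35)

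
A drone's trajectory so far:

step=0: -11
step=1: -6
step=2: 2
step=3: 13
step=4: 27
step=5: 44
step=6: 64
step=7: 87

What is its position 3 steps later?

Taking differences between consecutive positions: +5, +8, +11, +14, +17, +20, +23. These grow by +3 each step.
step 8: 87 + 26 → 113
step 9: 113 + 29 → 142
step 10: 142 + 32 → 174

174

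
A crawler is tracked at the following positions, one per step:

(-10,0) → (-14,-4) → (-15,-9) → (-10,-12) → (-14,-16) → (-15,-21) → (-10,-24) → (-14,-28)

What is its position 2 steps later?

(-10,-36)

The moves between consecutive positions are (-4,-4), (-1,-5), (+5,-3), (-4,-4), (-1,-5), (+5,-3), (-4,-4); they repeat the 3-cycle [(-4,-4), (-1,-5), (+5,-3)].
step 8: apply (-1,-5) → (-15,-33)
step 9: apply (+5,-3) → (-10,-36)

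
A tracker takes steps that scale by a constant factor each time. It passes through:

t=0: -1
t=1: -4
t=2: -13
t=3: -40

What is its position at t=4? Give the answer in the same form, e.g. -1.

Consecutive displacements -3, -9, -27 scale by a factor of 3 each step.
step 4: -40 − 81 → -121

-121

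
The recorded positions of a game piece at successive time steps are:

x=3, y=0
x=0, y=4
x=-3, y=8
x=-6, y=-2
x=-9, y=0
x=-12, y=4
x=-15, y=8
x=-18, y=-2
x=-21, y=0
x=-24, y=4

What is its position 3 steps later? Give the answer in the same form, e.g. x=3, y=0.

x=-33, y=0

The x coordinate changes by -3 each step, so at step 12 it is 3 + 12·(-3) = -33.
The y coordinate repeats the cycle [0, 4, 8, -2] with period 4; step 12 mod 4 = 0, giving 0.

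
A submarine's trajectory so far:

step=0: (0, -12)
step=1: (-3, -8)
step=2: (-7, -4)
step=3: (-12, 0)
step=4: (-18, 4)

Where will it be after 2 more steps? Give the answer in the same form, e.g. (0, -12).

(-33, 12)

First differences are (-3, +4), (-4, +4), (-5, +4), (-6, +4); their common second difference is (-1, +0) (constant acceleration).
step 5: (-18, 4) + (-7, +4) → (-25, 8)
step 6: (-25, 8) + (-8, +4) → (-33, 12)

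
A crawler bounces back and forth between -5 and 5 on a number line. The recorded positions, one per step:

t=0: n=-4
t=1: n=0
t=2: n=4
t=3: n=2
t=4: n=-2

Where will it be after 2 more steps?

The value travels 4 per step and bounces off the walls at -5 and 5.
  step 5: -2 → -4
  step 6: -4 → 0

n=0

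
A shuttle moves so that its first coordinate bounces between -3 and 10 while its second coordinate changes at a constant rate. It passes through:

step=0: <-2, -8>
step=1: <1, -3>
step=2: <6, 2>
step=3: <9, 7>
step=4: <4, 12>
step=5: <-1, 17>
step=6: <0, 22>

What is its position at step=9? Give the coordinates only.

The first coordinate reflects between -3 and 10, moving 5 per step.
  step 7: 0 → 5
  step 8: 5 → 10
  step 9: 10 → 5
The second coordinate changes by +5 each step: at step 9 it is 37.

<5, 37>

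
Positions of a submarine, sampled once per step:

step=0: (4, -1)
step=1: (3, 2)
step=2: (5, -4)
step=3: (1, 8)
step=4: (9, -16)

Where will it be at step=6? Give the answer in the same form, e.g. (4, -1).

(25, -64)

Consecutive displacements (-1, +3), (+2, -6), (-4, +12), (+8, -24) scale by a factor of -2 each step.
step 5: (9, -16) + (-16, +48) → (-7, 32)
step 6: (-7, 32) + (+32, -96) → (25, -64)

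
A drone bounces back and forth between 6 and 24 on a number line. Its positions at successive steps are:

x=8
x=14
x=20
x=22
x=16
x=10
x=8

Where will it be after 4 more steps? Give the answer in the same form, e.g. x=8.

The value reflects between 6 and 24, moving 6 per step.
  step 7: 8 → 14
  step 8: 14 → 20
  step 9: 20 → 22
  step 10: 22 → 16

x=16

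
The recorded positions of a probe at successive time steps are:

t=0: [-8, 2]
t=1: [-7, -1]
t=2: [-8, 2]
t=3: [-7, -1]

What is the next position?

Step-to-step displacements: [+1, -3], [-1, +3], [+1, -3]; each is -1× the previous.
step 4: [-7, -1] + [-1, +3] → [-8, 2]

[-8, 2]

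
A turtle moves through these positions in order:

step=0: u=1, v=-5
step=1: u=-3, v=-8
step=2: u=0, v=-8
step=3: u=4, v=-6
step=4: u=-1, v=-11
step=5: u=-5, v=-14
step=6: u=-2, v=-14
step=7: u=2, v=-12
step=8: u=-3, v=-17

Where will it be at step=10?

Differencing gives (-4,-3), (+3,+0), (+4,+2), (-5,-5), (-4,-3), (+3,+0), (+4,+2), (-5,-5). This is the pattern (-4,-3), (+3,+0), (+4,+2), (-5,-5) repeated.
step 9: apply (-4,-3) → u=-7, v=-20
step 10: apply (+3,+0) → u=-4, v=-20

u=-4, v=-20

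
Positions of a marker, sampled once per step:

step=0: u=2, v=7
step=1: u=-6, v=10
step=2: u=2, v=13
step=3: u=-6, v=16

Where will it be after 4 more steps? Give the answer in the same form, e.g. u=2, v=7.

u=-6, v=28

U: cycles through 2, -6 every 2 steps. Step 7 lands at position 1 of the cycle → -6.
V: linear, +3 per step → 28 at step 7.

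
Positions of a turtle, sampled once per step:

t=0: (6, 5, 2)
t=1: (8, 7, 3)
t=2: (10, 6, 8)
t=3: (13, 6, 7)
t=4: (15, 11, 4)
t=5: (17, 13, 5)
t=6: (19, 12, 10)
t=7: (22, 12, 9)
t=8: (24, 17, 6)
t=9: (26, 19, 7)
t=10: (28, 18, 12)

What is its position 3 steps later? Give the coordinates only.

(35, 25, 9)

The moves between consecutive positions are (+2, +2, +1), (+2, -1, +5), (+3, +0, -1), (+2, +5, -3), (+2, +2, +1), (+2, -1, +5), (+3, +0, -1), (+2, +5, -3), (+2, +2, +1), (+2, -1, +5); they repeat the 4-cycle [(+2, +2, +1), (+2, -1, +5), (+3, +0, -1), (+2, +5, -3)].
step 11: apply (+3, +0, -1) → (31, 18, 11)
step 12: apply (+2, +5, -3) → (33, 23, 8)
step 13: apply (+2, +2, +1) → (35, 25, 9)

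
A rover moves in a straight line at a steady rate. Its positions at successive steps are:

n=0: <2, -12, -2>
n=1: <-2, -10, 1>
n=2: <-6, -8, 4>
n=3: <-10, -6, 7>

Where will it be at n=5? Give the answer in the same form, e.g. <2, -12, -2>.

<-18, -2, 13>

Each step adds <-4, +2, +3> to the position.
step 4: <-10, -6, 7> + <-4, +2, +3> → <-14, -4, 10>
step 5: <-14, -4, 10> + <-4, +2, +3> → <-18, -2, 13>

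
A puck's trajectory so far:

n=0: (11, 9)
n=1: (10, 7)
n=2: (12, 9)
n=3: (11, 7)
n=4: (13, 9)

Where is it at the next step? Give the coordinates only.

(12, 7)

Step-to-step displacements: (-1, -2), (+2, +2), (-1, -2), (+2, +2) — a repeating cycle of length 2.
step 5: apply (-1, -2) → (12, 7)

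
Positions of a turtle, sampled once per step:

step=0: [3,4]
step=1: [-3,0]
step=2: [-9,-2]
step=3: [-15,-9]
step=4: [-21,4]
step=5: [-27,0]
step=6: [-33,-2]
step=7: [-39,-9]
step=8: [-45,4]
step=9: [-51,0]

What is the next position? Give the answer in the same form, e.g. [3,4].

[-57,-2]

The first coordinate changes by -6 each step, so at step 10 it is 3 + 10·(-6) = -57.
The second coordinate repeats the cycle [4, 0, -2, -9] with period 4; step 10 mod 4 = 2, giving -2.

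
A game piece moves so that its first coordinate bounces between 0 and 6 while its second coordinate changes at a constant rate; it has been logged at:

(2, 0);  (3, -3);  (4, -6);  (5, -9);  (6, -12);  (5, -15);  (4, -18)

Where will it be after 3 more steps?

(1, -27)

The first coordinate travels 1 per step and bounces off the walls at 0 and 6.
  step 7: 4 → 3
  step 8: 3 → 2
  step 9: 2 → 1
The second coordinate changes by -3 each step: at step 9 it is -27.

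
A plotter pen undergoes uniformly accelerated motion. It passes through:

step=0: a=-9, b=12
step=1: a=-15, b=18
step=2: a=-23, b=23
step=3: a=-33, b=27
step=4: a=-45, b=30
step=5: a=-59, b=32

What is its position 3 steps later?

Successive displacements: (-6, +6), (-8, +5), (-10, +4), (-12, +3), (-14, +2) — each changes by (-2, -1).
step 6: a=-59, b=32 + (-16, +1) → a=-75, b=33
step 7: a=-75, b=33 + (-18, +0) → a=-93, b=33
step 8: a=-93, b=33 + (-20, -1) → a=-113, b=32

a=-113, b=32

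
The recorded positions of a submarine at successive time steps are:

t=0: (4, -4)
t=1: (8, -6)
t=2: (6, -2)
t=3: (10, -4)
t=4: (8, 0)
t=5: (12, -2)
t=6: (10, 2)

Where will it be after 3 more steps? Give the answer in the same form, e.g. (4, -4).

(16, 2)

Step-to-step displacements: (+4, -2), (-2, +4), (+4, -2), (-2, +4), (+4, -2), (-2, +4) — a repeating cycle of length 2.
step 7: apply (+4, -2) → (14, 0)
step 8: apply (-2, +4) → (12, 4)
step 9: apply (+4, -2) → (16, 2)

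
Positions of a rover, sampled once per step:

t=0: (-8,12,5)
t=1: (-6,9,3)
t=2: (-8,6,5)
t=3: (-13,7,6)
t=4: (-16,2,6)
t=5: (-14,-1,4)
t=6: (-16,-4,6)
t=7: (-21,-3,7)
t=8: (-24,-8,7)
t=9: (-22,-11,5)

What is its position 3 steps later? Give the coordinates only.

The moves between consecutive positions are (+2,-3,-2), (-2,-3,+2), (-5,+1,+1), (-3,-5,+0), (+2,-3,-2), (-2,-3,+2), (-5,+1,+1), (-3,-5,+0), (+2,-3,-2); they repeat the 4-cycle [(+2,-3,-2), (-2,-3,+2), (-5,+1,+1), (-3,-5,+0)].
step 10: apply (-2,-3,+2) → (-24,-14,7)
step 11: apply (-5,+1,+1) → (-29,-13,8)
step 12: apply (-3,-5,+0) → (-32,-18,8)

(-32,-18,8)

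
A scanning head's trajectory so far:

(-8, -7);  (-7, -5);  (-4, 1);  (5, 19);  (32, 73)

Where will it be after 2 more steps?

(356, 721)

Consecutive displacements (+1, +2), (+3, +6), (+9, +18), (+27, +54) scale by a factor of 3 each step.
step 5: (32, 73) + (+81, +162) → (113, 235)
step 6: (113, 235) + (+243, +486) → (356, 721)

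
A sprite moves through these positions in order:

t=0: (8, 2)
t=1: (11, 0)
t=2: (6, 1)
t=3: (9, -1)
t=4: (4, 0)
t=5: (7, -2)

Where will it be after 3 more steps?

(0, -2)

Differencing gives (+3, -2), (-5, +1), (+3, -2), (-5, +1), (+3, -2). This is the pattern (+3, -2), (-5, +1) repeated.
step 6: apply (-5, +1) → (2, -1)
step 7: apply (+3, -2) → (5, -3)
step 8: apply (-5, +1) → (0, -2)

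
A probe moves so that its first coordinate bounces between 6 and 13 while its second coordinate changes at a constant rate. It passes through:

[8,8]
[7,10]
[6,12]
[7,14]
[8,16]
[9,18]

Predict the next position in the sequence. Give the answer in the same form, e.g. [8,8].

The first coordinate reflects between 6 and 13, moving 1 per step.
  step 6: 9 → 10
The second coordinate changes by +2 each step: at step 6 it is 20.

[10,20]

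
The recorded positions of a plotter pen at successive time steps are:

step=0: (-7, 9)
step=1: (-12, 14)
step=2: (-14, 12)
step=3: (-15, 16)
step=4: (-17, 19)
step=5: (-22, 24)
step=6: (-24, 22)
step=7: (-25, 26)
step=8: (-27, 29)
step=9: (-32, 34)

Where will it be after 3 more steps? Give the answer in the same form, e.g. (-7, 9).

Step-to-step displacements: (-5, +5), (-2, -2), (-1, +4), (-2, +3), (-5, +5), (-2, -2), (-1, +4), (-2, +3), (-5, +5) — a repeating cycle of length 4.
step 10: apply (-2, -2) → (-34, 32)
step 11: apply (-1, +4) → (-35, 36)
step 12: apply (-2, +3) → (-37, 39)

(-37, 39)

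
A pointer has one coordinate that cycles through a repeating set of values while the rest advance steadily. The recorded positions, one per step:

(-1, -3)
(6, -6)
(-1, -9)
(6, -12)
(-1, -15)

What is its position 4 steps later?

The first coordinate repeats the cycle [-1, 6] with period 2; step 8 mod 2 = 0, giving -1.
The second coordinate changes by -3 each step, so at step 8 it is -3 + 8·(-3) = -27.

(-1, -27)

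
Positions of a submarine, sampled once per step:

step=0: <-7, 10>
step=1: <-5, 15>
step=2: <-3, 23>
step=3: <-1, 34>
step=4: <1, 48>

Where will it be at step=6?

<5, 85>

Taking differences between consecutive positions: <+2, +5>, <+2, +8>, <+2, +11>, <+2, +14>. These grow by <+0, +3> each step.
step 5: <1, 48> + <+2, +17> → <3, 65>
step 6: <3, 65> + <+2, +20> → <5, 85>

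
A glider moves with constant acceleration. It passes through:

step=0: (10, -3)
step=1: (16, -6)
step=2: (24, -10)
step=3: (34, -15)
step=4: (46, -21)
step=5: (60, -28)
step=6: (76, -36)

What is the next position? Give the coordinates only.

Taking differences between consecutive positions: (+6, -3), (+8, -4), (+10, -5), (+12, -6), (+14, -7), (+16, -8). These grow by (+2, -1) each step.
step 7: (76, -36) + (+18, -9) → (94, -45)

(94, -45)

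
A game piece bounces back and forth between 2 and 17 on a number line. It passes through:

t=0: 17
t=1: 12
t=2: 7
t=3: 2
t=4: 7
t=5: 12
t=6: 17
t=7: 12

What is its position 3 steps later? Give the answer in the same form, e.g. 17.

7

The value travels 5 per step and bounces off the walls at 2 and 17.
  step 8: 12 → 7
  step 9: 7 → 2
  step 10: 2 → 7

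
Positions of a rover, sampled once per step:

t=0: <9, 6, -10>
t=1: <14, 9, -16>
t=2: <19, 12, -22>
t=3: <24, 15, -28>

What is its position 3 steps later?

<39, 24, -46>

Each step adds <+5, +3, -6> to the position.
step 4: <24, 15, -28> + <+5, +3, -6> → <29, 18, -34>
step 5: <29, 18, -34> + <+5, +3, -6> → <34, 21, -40>
step 6: <34, 21, -40> + <+5, +3, -6> → <39, 24, -46>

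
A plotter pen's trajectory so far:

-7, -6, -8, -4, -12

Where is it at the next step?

4

The jumps are +1, -2, +4, -8 — a geometric progression with ratio -2.
step 5: -12 + 16 → 4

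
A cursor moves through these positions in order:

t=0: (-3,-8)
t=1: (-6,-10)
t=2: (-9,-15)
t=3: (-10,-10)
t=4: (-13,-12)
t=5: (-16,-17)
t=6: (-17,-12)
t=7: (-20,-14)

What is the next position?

(-23,-19)

The moves between consecutive positions are (-3,-2), (-3,-5), (-1,+5), (-3,-2), (-3,-5), (-1,+5), (-3,-2); they repeat the 3-cycle [(-3,-2), (-3,-5), (-1,+5)].
step 8: apply (-3,-5) → (-23,-19)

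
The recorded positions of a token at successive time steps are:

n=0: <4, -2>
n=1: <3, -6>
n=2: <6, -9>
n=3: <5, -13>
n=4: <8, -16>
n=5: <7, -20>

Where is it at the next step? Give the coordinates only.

Step-to-step displacements: <-1, -4>, <+3, -3>, <-1, -4>, <+3, -3>, <-1, -4> — a repeating cycle of length 2.
step 6: apply <+3, -3> → <10, -23>

<10, -23>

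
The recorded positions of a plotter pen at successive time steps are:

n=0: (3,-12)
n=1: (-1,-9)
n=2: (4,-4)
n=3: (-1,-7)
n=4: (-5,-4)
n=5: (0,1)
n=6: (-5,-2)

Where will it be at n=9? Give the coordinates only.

(-9,3)

The moves between consecutive positions are (-4,+3), (+5,+5), (-5,-3), (-4,+3), (+5,+5), (-5,-3); they repeat the 3-cycle [(-4,+3), (+5,+5), (-5,-3)].
step 7: apply (-4,+3) → (-9,1)
step 8: apply (+5,+5) → (-4,6)
step 9: apply (-5,-3) → (-9,3)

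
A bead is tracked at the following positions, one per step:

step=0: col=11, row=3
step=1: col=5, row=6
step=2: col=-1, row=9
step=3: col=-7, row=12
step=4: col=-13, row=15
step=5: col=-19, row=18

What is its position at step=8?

Each step adds (-6, +3) to the position.
step 6: col=-19, row=18 + (-6, +3) → col=-25, row=21
step 7: col=-25, row=21 + (-6, +3) → col=-31, row=24
step 8: col=-31, row=24 + (-6, +3) → col=-37, row=27

col=-37, row=27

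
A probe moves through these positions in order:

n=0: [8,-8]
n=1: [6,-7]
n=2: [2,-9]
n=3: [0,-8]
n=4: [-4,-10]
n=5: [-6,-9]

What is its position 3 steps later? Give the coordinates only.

[-16,-12]

Step-to-step displacements: [-2,+1], [-4,-2], [-2,+1], [-4,-2], [-2,+1] — a repeating cycle of length 2.
step 6: apply [-4,-2] → [-10,-11]
step 7: apply [-2,+1] → [-12,-10]
step 8: apply [-4,-2] → [-16,-12]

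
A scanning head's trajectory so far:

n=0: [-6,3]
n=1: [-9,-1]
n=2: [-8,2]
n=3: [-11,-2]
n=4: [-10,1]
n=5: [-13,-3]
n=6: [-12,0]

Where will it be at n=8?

The moves between consecutive positions are [-3,-4], [+1,+3], [-3,-4], [+1,+3], [-3,-4], [+1,+3]; they repeat the 2-cycle [[-3,-4], [+1,+3]].
step 7: apply [-3,-4] → [-15,-4]
step 8: apply [+1,+3] → [-14,-1]

[-14,-1]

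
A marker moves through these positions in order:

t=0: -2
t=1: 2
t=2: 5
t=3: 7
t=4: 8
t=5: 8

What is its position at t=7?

5

Taking differences between consecutive positions: +4, +3, +2, +1, +0. These grow by -1 each step.
step 6: 8 − 1 → 7
step 7: 7 − 2 → 5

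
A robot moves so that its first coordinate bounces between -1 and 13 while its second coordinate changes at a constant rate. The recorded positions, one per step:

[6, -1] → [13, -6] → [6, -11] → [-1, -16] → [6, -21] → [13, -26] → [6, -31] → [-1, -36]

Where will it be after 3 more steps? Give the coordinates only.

[6, -51]

The first coordinate travels 7 per step and bounces off the walls at -1 and 13.
  step 8: -1 → 6
  step 9: 6 → 13
  step 10: 13 → 6
The second coordinate changes by -5 each step: at step 10 it is -51.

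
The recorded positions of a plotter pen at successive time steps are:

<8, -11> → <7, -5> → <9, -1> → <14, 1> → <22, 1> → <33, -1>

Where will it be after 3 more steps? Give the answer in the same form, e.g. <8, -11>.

<84, -19>

First differences are <-1, +6>, <+2, +4>, <+5, +2>, <+8, +0>, <+11, -2>; their common second difference is <+3, -2> (constant acceleration).
step 6: <33, -1> + <+14, -4> → <47, -5>
step 7: <47, -5> + <+17, -6> → <64, -11>
step 8: <64, -11> + <+20, -8> → <84, -19>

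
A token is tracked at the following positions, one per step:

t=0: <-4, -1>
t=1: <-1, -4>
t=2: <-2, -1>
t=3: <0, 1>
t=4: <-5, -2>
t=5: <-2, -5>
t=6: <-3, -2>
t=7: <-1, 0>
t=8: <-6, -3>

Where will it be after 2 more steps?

Differencing gives <+3, -3>, <-1, +3>, <+2, +2>, <-5, -3>, <+3, -3>, <-1, +3>, <+2, +2>, <-5, -3>. This is the pattern <+3, -3>, <-1, +3>, <+2, +2>, <-5, -3> repeated.
step 9: apply <+3, -3> → <-3, -6>
step 10: apply <-1, +3> → <-4, -3>

<-4, -3>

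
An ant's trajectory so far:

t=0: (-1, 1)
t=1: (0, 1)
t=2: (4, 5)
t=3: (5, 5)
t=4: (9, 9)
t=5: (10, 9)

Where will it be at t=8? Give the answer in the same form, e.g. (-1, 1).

The moves between consecutive positions are (+1, +0), (+4, +4), (+1, +0), (+4, +4), (+1, +0); they repeat the 2-cycle [(+1, +0), (+4, +4)].
step 6: apply (+4, +4) → (14, 13)
step 7: apply (+1, +0) → (15, 13)
step 8: apply (+4, +4) → (19, 17)

(19, 17)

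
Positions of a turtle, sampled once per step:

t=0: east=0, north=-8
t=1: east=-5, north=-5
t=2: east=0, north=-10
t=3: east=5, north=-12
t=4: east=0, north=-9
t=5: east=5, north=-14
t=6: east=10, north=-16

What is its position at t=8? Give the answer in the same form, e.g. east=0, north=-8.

Step-to-step displacements: (-5,+3), (+5,-5), (+5,-2), (-5,+3), (+5,-5), (+5,-2) — a repeating cycle of length 3.
step 7: apply (-5,+3) → east=5, north=-13
step 8: apply (+5,-5) → east=10, north=-18

east=10, north=-18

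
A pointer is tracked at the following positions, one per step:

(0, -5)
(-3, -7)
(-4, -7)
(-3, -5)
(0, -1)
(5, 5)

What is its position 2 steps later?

Taking differences between consecutive positions: (-3, -2), (-1, +0), (+1, +2), (+3, +4), (+5, +6). These grow by (+2, +2) each step.
step 6: (5, 5) + (+7, +8) → (12, 13)
step 7: (12, 13) + (+9, +10) → (21, 23)

(21, 23)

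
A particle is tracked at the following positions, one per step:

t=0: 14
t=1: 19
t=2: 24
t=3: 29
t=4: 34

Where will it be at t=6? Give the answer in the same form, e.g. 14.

44

The position changes by +5 every step.
step 5: 34 + 5 → 39
step 6: 39 + 5 → 44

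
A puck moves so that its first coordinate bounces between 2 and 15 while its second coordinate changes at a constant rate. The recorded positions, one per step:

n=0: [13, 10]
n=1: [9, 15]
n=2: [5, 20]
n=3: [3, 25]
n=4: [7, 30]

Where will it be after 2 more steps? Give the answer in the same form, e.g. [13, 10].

The first coordinate travels 4 per step and bounces off the walls at 2 and 15.
  step 5: 7 → 11
  step 6: 11 → 15
The second coordinate changes by +5 each step: at step 6 it is 40.

[15, 40]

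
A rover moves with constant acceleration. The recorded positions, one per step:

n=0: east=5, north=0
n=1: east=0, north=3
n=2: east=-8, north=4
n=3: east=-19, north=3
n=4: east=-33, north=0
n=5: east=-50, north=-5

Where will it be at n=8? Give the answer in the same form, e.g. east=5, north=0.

First differences are (-5, +3), (-8, +1), (-11, -1), (-14, -3), (-17, -5); their common second difference is (-3, -2) (constant acceleration).
step 6: east=-50, north=-5 + (-20, -7) → east=-70, north=-12
step 7: east=-70, north=-12 + (-23, -9) → east=-93, north=-21
step 8: east=-93, north=-21 + (-26, -11) → east=-119, north=-32

east=-119, north=-32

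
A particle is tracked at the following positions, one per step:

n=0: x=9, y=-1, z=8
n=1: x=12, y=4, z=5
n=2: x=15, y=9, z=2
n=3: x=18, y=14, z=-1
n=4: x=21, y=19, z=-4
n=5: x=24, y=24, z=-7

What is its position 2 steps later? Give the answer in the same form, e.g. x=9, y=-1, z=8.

Each step adds (+3, +5, -3) to the position.
step 6: x=24, y=24, z=-7 + (+3, +5, -3) → x=27, y=29, z=-10
step 7: x=27, y=29, z=-10 + (+3, +5, -3) → x=30, y=34, z=-13

x=30, y=34, z=-13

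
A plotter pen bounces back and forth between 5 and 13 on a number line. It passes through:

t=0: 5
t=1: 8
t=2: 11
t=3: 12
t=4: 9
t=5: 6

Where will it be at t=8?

The value reflects between 5 and 13, moving 3 per step.
  step 6: 6 → 7
  step 7: 7 → 10
  step 8: 10 → 13

13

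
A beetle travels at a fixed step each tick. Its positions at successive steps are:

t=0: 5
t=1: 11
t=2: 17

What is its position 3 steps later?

Constant displacement of +6 per step.
step 3: 17 + 6 → 23
step 4: 23 + 6 → 29
step 5: 29 + 6 → 35

35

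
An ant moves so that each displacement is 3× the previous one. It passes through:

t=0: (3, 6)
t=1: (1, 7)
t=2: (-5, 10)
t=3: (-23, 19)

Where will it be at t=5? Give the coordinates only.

(-239, 127)

Consecutive displacements (-2, +1), (-6, +3), (-18, +9) scale by a factor of 3 each step.
step 4: (-23, 19) + (-54, +27) → (-77, 46)
step 5: (-77, 46) + (-162, +81) → (-239, 127)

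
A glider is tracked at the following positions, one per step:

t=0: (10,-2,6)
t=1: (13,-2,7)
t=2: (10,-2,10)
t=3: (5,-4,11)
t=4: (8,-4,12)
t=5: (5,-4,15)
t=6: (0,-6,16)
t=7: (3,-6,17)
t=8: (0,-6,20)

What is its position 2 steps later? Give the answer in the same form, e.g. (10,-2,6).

The moves between consecutive positions are (+3,+0,+1), (-3,+0,+3), (-5,-2,+1), (+3,+0,+1), (-3,+0,+3), (-5,-2,+1), (+3,+0,+1), (-3,+0,+3); they repeat the 3-cycle [(+3,+0,+1), (-3,+0,+3), (-5,-2,+1)].
step 9: apply (-5,-2,+1) → (-5,-8,21)
step 10: apply (+3,+0,+1) → (-2,-8,22)

(-2,-8,22)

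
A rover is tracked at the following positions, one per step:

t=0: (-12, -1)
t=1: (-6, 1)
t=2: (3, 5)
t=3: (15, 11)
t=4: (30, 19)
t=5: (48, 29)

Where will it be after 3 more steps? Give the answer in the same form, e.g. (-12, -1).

Taking differences between consecutive positions: (+6, +2), (+9, +4), (+12, +6), (+15, +8), (+18, +10). These grow by (+3, +2) each step.
step 6: (48, 29) + (+21, +12) → (69, 41)
step 7: (69, 41) + (+24, +14) → (93, 55)
step 8: (93, 55) + (+27, +16) → (120, 71)

(120, 71)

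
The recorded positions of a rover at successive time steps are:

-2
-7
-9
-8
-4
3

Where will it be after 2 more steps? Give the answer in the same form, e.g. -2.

First differences are -5, -2, +1, +4, +7; their common second difference is +3 (constant acceleration).
step 6: 3 + 10 → 13
step 7: 13 + 13 → 26

26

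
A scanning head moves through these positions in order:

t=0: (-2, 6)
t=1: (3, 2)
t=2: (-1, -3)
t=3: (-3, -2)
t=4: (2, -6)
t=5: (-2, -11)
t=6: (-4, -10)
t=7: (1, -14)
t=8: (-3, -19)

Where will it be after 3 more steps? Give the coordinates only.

(-4, -27)

Differencing gives (+5, -4), (-4, -5), (-2, +1), (+5, -4), (-4, -5), (-2, +1), (+5, -4), (-4, -5). This is the pattern (+5, -4), (-4, -5), (-2, +1) repeated.
step 9: apply (-2, +1) → (-5, -18)
step 10: apply (+5, -4) → (0, -22)
step 11: apply (-4, -5) → (-4, -27)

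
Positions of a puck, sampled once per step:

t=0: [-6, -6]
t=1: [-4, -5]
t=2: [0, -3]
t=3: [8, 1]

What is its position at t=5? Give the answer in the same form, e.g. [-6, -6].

Step-to-step displacements: [+2, +1], [+4, +2], [+8, +4]; each is 2× the previous.
step 4: [8, 1] + [+16, +8] → [24, 9]
step 5: [24, 9] + [+32, +16] → [56, 25]

[56, 25]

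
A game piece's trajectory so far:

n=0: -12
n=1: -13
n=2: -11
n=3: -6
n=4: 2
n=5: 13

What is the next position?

First differences are -1, +2, +5, +8, +11; their common second difference is +3 (constant acceleration).
step 6: 13 + 14 → 27

27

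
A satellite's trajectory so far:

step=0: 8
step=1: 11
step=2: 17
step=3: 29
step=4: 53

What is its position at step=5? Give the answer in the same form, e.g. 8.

Step-to-step displacements: +3, +6, +12, +24; each is 2× the previous.
step 5: 53 + 48 → 101

101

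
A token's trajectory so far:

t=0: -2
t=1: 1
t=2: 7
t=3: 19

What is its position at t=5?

Step-to-step displacements: +3, +6, +12; each is 2× the previous.
step 4: 19 + 24 → 43
step 5: 43 + 48 → 91

91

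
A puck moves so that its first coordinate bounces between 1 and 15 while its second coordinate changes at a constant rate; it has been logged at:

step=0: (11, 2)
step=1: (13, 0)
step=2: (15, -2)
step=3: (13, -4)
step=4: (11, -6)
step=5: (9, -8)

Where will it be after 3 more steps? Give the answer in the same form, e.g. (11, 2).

(3, -14)

The first coordinate travels 2 per step and bounces off the walls at 1 and 15.
  step 6: 9 → 7
  step 7: 7 → 5
  step 8: 5 → 3
The second coordinate changes by -2 each step: at step 8 it is -14.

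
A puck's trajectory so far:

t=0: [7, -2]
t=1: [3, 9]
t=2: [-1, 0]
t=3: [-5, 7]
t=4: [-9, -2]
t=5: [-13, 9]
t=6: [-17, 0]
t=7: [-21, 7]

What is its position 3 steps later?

First: linear, -4 per step → -33 at step 10.
Second: cycles through -2, 9, 0, 7 every 4 steps. Step 10 lands at position 2 of the cycle → 0.

[-33, 0]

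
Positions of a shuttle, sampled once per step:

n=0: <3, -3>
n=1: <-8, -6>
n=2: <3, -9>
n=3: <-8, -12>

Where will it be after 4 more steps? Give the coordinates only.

<-8, -24>

The first coordinate repeats the cycle [3, -8] with period 2; step 7 mod 2 = 1, giving -8.
The second coordinate changes by -3 each step, so at step 7 it is -3 + 7·(-3) = -24.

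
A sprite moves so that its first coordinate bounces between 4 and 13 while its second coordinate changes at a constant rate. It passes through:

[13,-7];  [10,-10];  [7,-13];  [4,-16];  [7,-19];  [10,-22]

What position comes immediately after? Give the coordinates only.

[13,-25]

The first coordinate travels 3 per step and bounces off the walls at 4 and 13.
  step 6: 10 → 13
The second coordinate changes by -3 each step: at step 6 it is -25.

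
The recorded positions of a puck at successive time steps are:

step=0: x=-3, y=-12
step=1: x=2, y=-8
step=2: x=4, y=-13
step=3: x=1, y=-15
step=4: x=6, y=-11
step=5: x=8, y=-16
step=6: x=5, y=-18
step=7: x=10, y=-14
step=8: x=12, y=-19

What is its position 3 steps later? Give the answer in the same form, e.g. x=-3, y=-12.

Step-to-step displacements: (+5, +4), (+2, -5), (-3, -2), (+5, +4), (+2, -5), (-3, -2), (+5, +4), (+2, -5) — a repeating cycle of length 3.
step 9: apply (-3, -2) → x=9, y=-21
step 10: apply (+5, +4) → x=14, y=-17
step 11: apply (+2, -5) → x=16, y=-22

x=16, y=-22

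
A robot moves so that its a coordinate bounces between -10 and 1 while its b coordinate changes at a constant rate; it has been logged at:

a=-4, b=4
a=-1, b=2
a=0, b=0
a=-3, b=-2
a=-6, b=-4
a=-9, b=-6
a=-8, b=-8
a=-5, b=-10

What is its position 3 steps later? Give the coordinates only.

The a coordinate travels 3 per step and bounces off the walls at -10 and 1.
  step 8: -5 → -2
  step 9: -2 → 1
  step 10: 1 → -2
The b coordinate changes by -2 each step: at step 10 it is -16.

a=-2, b=-16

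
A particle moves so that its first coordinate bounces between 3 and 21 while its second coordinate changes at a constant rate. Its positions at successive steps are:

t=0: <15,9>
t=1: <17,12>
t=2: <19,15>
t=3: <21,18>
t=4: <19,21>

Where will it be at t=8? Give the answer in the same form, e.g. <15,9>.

The first coordinate reflects between 3 and 21, moving 2 per step.
  step 5: 19 → 17
  step 6: 17 → 15
  step 7: 15 → 13
  step 8: 13 → 11
The second coordinate changes by +3 each step: at step 8 it is 33.

<11,33>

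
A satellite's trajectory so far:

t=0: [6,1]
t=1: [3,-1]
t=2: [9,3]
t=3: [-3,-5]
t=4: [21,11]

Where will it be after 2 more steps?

[69,43]

The jumps are [-3,-2], [+6,+4], [-12,-8], [+24,+16] — a geometric progression with ratio -2.
step 5: [21,11] + [-48,-32] → [-27,-21]
step 6: [-27,-21] + [+96,+64] → [69,43]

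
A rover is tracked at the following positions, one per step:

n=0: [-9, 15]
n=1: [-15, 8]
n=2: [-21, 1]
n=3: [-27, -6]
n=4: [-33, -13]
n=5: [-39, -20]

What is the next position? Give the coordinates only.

[-45, -27]

Constant displacement of [-6, -7] per step.
step 6: [-39, -20] + [-6, -7] → [-45, -27]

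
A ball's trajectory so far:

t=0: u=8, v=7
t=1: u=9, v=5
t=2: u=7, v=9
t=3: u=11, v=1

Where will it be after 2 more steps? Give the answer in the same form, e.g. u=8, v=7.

Consecutive displacements (+1,-2), (-2,+4), (+4,-8) scale by a factor of -2 each step.
step 4: u=11, v=1 + (-8,+16) → u=3, v=17
step 5: u=3, v=17 + (+16,-32) → u=19, v=-15

u=19, v=-15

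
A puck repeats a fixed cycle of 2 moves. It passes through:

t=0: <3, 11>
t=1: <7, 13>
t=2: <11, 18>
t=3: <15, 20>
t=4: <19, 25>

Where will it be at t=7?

The moves between consecutive positions are <+4, +2>, <+4, +5>, <+4, +2>, <+4, +5>; they repeat the 2-cycle [<+4, +2>, <+4, +5>].
step 5: apply <+4, +2> → <23, 27>
step 6: apply <+4, +5> → <27, 32>
step 7: apply <+4, +2> → <31, 34>

<31, 34>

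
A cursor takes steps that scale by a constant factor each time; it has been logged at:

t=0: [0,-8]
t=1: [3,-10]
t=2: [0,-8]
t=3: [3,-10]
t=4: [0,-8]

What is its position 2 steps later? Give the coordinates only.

Consecutive displacements [+3,-2], [-3,+2], [+3,-2], [-3,+2] scale by a factor of -1 each step.
step 5: [0,-8] + [+3,-2] → [3,-10]
step 6: [3,-10] + [-3,+2] → [0,-8]

[0,-8]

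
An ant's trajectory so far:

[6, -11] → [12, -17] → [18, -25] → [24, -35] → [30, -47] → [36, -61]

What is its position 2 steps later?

[48, -95]

Taking differences between consecutive positions: [+6, -6], [+6, -8], [+6, -10], [+6, -12], [+6, -14]. These grow by [+0, -2] each step.
step 6: [36, -61] + [+6, -16] → [42, -77]
step 7: [42, -77] + [+6, -18] → [48, -95]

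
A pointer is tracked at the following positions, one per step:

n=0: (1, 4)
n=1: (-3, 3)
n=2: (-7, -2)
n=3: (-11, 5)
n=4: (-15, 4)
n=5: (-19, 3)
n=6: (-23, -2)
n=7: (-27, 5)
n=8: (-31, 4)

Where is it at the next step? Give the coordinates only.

(-35, 3)

First: linear, -4 per step → -35 at step 9.
Second: cycles through 4, 3, -2, 5 every 4 steps. Step 9 lands at position 1 of the cycle → 3.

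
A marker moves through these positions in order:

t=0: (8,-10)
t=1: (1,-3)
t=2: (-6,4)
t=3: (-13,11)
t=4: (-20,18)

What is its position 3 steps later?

(-41,39)

Each step adds (-7,+7) to the position.
step 5: (-20,18) + (-7,+7) → (-27,25)
step 6: (-27,25) + (-7,+7) → (-34,32)
step 7: (-34,32) + (-7,+7) → (-41,39)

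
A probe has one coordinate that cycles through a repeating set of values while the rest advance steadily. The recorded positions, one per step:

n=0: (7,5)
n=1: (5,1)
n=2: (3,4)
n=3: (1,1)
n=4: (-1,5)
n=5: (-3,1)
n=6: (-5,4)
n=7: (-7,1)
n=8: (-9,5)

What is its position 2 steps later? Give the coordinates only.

(-13,4)

The first coordinate changes by -2 each step, so at step 10 it is 7 + 10·(-2) = -13.
The second coordinate repeats the cycle [5, 1, 4, 1] with period 4; step 10 mod 4 = 2, giving 4.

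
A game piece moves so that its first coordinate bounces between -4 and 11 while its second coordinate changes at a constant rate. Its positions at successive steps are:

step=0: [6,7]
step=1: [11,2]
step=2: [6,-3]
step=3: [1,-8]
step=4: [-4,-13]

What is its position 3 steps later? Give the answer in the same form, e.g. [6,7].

The first coordinate travels 5 per step and bounces off the walls at -4 and 11.
  step 5: -4 → 1
  step 6: 1 → 6
  step 7: 6 → 11
The second coordinate changes by -5 each step: at step 7 it is -28.

[11,-28]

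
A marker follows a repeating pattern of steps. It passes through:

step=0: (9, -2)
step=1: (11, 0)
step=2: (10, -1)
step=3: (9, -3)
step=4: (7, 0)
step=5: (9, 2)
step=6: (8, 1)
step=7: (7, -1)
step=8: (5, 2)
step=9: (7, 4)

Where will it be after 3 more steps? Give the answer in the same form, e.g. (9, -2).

(3, 4)

Differencing gives (+2, +2), (-1, -1), (-1, -2), (-2, +3), (+2, +2), (-1, -1), (-1, -2), (-2, +3), (+2, +2). This is the pattern (+2, +2), (-1, -1), (-1, -2), (-2, +3) repeated.
step 10: apply (-1, -1) → (6, 3)
step 11: apply (-1, -2) → (5, 1)
step 12: apply (-2, +3) → (3, 4)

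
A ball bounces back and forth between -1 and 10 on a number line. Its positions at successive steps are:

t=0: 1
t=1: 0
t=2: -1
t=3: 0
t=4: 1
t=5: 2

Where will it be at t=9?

The value reflects between -1 and 10, moving 1 per step.
  step 6: 2 → 3
  step 7: 3 → 4
  step 8: 4 → 5
  step 9: 5 → 6

6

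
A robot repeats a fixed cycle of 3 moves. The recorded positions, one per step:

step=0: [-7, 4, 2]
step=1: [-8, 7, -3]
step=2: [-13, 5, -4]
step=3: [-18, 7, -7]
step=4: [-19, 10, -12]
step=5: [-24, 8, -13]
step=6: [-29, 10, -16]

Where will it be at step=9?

Step-to-step displacements: [-1, +3, -5], [-5, -2, -1], [-5, +2, -3], [-1, +3, -5], [-5, -2, -1], [-5, +2, -3] — a repeating cycle of length 3.
step 7: apply [-1, +3, -5] → [-30, 13, -21]
step 8: apply [-5, -2, -1] → [-35, 11, -22]
step 9: apply [-5, +2, -3] → [-40, 13, -25]

[-40, 13, -25]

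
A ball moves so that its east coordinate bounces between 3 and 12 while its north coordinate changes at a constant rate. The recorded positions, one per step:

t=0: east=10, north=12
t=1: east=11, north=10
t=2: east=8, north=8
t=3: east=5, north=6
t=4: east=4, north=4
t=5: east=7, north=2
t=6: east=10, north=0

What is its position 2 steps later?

The east coordinate reflects between 3 and 12, moving 3 per step.
  step 7: 10 → 11
  step 8: 11 → 8
The north coordinate changes by -2 each step: at step 8 it is -4.

east=8, north=-4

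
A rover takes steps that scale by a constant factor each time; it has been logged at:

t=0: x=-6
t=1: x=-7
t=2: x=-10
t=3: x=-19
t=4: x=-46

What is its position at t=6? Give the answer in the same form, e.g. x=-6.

x=-370

Consecutive displacements -1, -3, -9, -27 scale by a factor of 3 each step.
step 5: -46 − 81 → x=-127
step 6: -127 − 243 → x=-370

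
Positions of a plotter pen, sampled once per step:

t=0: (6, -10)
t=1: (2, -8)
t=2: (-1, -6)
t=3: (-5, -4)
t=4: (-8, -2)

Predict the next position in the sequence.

(-12, 0)

Differencing gives (-4, +2), (-3, +2), (-4, +2), (-3, +2). This is the pattern (-4, +2), (-3, +2) repeated.
step 5: apply (-4, +2) → (-12, 0)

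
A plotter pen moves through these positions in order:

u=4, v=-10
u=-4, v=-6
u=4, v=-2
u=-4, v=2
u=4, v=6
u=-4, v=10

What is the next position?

The u coordinate repeats the cycle [4, -4] with period 2; step 6 mod 2 = 0, giving 4.
The v coordinate changes by +4 each step, so at step 6 it is -10 + 6·(4) = 14.

u=4, v=14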